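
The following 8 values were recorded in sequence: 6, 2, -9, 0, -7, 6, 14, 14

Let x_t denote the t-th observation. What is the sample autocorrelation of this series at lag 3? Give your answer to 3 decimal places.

-0.341

Mean x̄ = (6 + 2 − 9 + 0 − 7 + 6 + 14 + 14)/8 = 3.2500
Deviations from mean: 2.7500, -1.2500, -12.2500, -3.2500, -10.2500, 2.7500, 10.7500, 10.7500
Numerator Σ_{t=1}^{5}(x_t−x̄)(x_{t+3}−x̄) = -174.9375
Denominator Σ(x_t−x̄)² = 513.5000
r_3 = -174.9375 / 513.5000 = -0.341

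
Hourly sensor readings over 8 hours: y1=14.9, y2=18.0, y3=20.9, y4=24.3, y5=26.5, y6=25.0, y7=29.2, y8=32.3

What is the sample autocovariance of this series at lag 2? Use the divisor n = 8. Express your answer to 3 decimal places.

5.039

Mean ȳ = (14.9 + 18.0 + 20.9 + 24.3 + 26.5 + 25.0 + 29.2 + 32.3)/8 = 23.8875
Deviations: -8.9875, -5.8875, -2.9875, 0.4125, 2.6125, 1.1125, 5.3125, 8.4125
Σ_{t=1}^{6}(y_t−ȳ)(y_{t+2}−ȳ) = 40.3134
γ_2 = 40.3134 / 8 = 5.039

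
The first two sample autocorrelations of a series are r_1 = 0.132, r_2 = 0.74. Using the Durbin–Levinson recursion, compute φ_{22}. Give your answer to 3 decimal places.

φ_{22} = (r_2 − r_1²) / (1 − r_1²)
r_1² = (0.132)² = 0.017424
Numerator = 0.74 − 0.0174 = 0.7226; denominator = 1 − 0.0174 = 0.9826
φ_{22} = 0.7226 / 0.9826 = 0.735

0.735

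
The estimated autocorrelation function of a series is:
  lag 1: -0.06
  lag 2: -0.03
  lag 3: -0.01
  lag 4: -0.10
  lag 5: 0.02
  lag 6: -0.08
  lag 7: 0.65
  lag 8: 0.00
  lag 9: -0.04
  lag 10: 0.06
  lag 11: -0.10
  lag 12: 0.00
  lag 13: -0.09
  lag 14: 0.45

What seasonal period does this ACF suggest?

The largest autocorrelation is r_7 = 0.65, with a weaker echo at lag 14 (0.45); the remaining lags stay at or below 0.06.
The dominant spike at lag 7 indicates a seasonal period of 7.

7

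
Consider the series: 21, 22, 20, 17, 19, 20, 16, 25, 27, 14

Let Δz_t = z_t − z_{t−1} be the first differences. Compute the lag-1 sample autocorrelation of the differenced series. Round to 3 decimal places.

-0.158

First differences Δz: 1, -2, -3, 2, 1, -4, 9, 2, -13
Mean of differences = -0.7778
Numerator Σ(Δz_t−Δz̄)(Δz_{t+1}−Δz̄) = -44.7160
Denominator Σ(Δz_t−Δz̄)² = 283.5556
r_1(Δz) = -44.7160 / 283.5556 = -0.158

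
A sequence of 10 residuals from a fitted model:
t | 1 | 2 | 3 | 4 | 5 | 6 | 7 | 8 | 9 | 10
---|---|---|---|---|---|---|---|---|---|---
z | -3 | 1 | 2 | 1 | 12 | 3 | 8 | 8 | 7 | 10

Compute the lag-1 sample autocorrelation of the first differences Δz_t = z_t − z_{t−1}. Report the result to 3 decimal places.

First differences Δz: 4, 1, -1, 11, -9, 5, 0, -1, 3
Mean of differences = 1.4444
Numerator Σ(Δz_t−Δz̄)(Δz_{t+1}−Δz̄) = -165.7531
Denominator Σ(Δz_t−Δz̄)² = 236.2222
r_1(Δz) = -165.7531 / 236.2222 = -0.702

-0.702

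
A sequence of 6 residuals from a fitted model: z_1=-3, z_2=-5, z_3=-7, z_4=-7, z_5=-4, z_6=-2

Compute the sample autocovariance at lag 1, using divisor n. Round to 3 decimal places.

Mean z̄ = (-3 − 5 − 7 − 7 − 4 − 2)/6 = -4.6667
Σ_{t=1}^{5}(z_t−z̄)(z_{t+1}−z̄) = 5.8889
γ_1 = 5.8889 / 6 = 0.981

0.981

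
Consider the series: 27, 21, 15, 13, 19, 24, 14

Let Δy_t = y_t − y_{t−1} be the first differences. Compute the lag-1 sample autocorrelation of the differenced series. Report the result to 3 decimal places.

0.085

First differences Δy: -6, -6, -2, 6, 5, -10
Mean of differences = -2.1667
Numerator Σ(Δy_t−Δȳ)(Δy_{t+1}−Δȳ) = 17.8056
Denominator Σ(Δy_t−Δȳ)² = 208.8333
r_1(Δy) = 17.8056 / 208.8333 = 0.085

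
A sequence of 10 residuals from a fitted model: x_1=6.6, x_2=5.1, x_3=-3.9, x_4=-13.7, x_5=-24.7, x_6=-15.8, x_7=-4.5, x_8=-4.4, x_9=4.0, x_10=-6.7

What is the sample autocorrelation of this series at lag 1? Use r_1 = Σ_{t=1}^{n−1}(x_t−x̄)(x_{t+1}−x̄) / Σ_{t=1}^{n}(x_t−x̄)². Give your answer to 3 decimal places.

0.528

Mean x̄ = (6.6 + 5.1 − 3.9 − 13.7 − 24.7 − 15.8 − 4.5 − 4.4 + 4.0 − 6.7)/10 = -5.8000
Numerator Σ_{t=1}^{9}(x_t−x̄)(x_{t+1}−x̄) = 472.8900
Denominator Σ(x_t−x̄)² = 896.3000
r_1 = 472.8900 / 896.3000 = 0.528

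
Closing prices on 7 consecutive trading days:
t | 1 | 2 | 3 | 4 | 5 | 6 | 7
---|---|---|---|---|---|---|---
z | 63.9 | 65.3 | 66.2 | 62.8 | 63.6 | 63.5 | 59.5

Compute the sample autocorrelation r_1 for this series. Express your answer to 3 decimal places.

0.127

Mean z̄ = (63.9 + 65.3 + 66.2 + 62.8 + 63.6 + 63.5 + 59.5)/7 = 63.5429
Deviations from mean: 0.3571, 1.7571, 2.6571, -0.7429, 0.0571, -0.0429, -4.0429
Σ(z_t−z̄)(z_{t+1}−z̄) = (0.6276) + (4.6690) + (-1.9739) + (-0.0424) + (-0.0024) + (0.1733) = 3.4510
Denominator Σ(z_t−z̄)² = 27.1771
r_1 = 3.4510 / 27.1771 = 0.127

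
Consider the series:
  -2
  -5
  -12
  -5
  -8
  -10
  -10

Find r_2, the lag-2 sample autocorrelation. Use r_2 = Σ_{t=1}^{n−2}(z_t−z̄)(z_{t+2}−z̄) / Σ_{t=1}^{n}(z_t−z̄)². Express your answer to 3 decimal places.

-0.278

Mean z̄ = (-2 − 5 − 12 − 5 − 8 − 10 − 10)/7 = -7.4286
Σ(z_t−z̄)(z_{t+2}−z̄) = (-24.8163) + (5.8980) + (2.6122) + (-6.2449) + (1.4694) = -21.0816
Denominator Σ(z_t−z̄)² = 75.7143
r_2 = -21.0816 / 75.7143 = -0.278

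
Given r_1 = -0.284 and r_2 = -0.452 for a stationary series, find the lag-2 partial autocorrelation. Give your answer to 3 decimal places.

φ_{22} = (r_2 − r_1²) / (1 − r_1²)
r_1² = (-0.284)² = 0.080656
Numerator = -0.452 − 0.0807 = -0.5327; denominator = 1 − 0.0807 = 0.9193
φ_{22} = -0.5327 / 0.9193 = -0.579

-0.579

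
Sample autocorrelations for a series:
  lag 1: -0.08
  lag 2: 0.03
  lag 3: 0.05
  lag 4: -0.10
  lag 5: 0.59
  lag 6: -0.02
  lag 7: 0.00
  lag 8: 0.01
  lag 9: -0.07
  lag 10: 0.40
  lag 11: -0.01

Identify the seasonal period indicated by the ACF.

5

The largest autocorrelation is r_5 = 0.59, with a weaker echo at lag 10 (0.40); the remaining lags stay at or below 0.05.
The dominant spike at lag 5 indicates a seasonal period of 5.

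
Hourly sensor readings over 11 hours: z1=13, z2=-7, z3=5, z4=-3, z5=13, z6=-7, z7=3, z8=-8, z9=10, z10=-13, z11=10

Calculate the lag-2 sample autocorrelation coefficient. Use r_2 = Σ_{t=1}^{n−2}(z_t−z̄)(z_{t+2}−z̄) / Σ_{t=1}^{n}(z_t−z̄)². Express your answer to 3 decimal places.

0.538

Mean z̄ = (13 − 7 + 5 − 3 + 13 − 7 + 3 − 8 + 10 − 13 + 10)/11 = 1.4545
Numerator Σ_{t=1}^{9}(z_t−z̄)(z_{t+2}−z̄) = 477.8595
Denominator Σ(z_t−z̄)² = 888.7273
r_2 = 477.8595 / 888.7273 = 0.538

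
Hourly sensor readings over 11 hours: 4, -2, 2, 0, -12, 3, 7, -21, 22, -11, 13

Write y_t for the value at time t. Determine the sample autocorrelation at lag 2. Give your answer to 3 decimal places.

0.352

Mean ȳ = (4 − 2 + 2 + 0 − 12 + 3 + 7 − 21 + 22 − 11 + 13)/11 = 0.4545
Numerator Σ_{t=1}^{9}(y_t−ȳ)(y_{t+2}−ȳ) = 507.1322
Denominator Σ(y_t−ȳ)² = 1438.7273
r_2 = 507.1322 / 1438.7273 = 0.352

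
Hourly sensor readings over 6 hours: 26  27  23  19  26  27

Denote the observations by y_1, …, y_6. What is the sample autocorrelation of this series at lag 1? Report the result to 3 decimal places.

0.086

Mean ȳ = (26 + 27 + 23 + 19 + 26 + 27)/6 = 24.6667
Deviations from mean: 1.3333, 2.3333, -1.6667, -5.6667, 1.3333, 2.3333
Σ(y_t−ȳ)(y_{t+1}−ȳ) = (3.1111) + (-3.8889) + (9.4444) + (-7.5556) + (3.1111) = 4.2222
Denominator Σ(y_t−ȳ)² = 49.3333
r_1 = 4.2222 / 49.3333 = 0.086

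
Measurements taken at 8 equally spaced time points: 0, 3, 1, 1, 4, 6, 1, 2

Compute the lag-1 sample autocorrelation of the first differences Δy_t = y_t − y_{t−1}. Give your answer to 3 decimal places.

-0.282

First differences Δy: 3, -2, 0, 3, 2, -5, 1
Mean of differences = 0.2857
Numerator Σ(Δy_t−Δȳ)(Δy_{t+1}−Δȳ) = -14.5102
Denominator Σ(Δy_t−Δȳ)² = 51.4286
r_1(Δy) = -14.5102 / 51.4286 = -0.282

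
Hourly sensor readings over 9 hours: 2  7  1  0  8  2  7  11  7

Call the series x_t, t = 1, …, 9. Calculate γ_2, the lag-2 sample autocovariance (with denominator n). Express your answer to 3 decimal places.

Mean x̄ = (2 + 7 + 1 + 0 + 8 + 2 + 7 + 11 + 7)/9 = 5.0000
Σ_{t=1}^{7}(x_t−x̄)(x_{t+2}−x̄) = -3.0000
γ_2 = -3.0000 / 9 = -0.333

-0.333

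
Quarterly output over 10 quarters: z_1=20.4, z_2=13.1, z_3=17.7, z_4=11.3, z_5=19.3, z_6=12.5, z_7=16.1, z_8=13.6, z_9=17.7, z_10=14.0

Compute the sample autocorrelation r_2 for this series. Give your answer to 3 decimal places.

0.624

Mean z̄ = (20.4 + 13.1 + 17.7 + 11.3 + 19.3 + 12.5 + 16.1 + 13.6 + 17.7 + 14.0)/10 = 15.5700
Numerator Σ_{t=1}^{8}(z_t−z̄)(z_{t+2}−z̄) = 54.1352
Denominator Σ(z_t−z̄)² = 86.7010
r_2 = 54.1352 / 86.7010 = 0.624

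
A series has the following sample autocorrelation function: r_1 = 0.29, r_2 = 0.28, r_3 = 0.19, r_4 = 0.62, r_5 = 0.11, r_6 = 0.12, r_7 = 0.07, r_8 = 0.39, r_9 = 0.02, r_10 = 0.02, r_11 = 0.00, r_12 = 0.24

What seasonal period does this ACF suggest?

The largest autocorrelation is r_4 = 0.62, with a weaker echo at lag 8 (0.39); the remaining lags stay at or below 0.29. The elevated value at lag 1 (0.29), dropping to 0.28 at lag 2, reflects decaying short-term dependence rather than seasonality.
The dominant spike at lag 4 indicates a seasonal period of 4.

4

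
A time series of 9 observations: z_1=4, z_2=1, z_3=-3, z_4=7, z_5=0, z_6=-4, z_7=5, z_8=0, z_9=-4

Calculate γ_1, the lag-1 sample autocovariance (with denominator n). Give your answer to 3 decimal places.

-4.938

Mean z̄ = (4 + 1 − 3 + 7 + 0 − 4 + 5 + 0 − 4)/9 = 0.6667
Σ_{t=1}^{8}(z_t−z̄)(z_{t+1}−z̄) = -44.4444
γ_1 = -44.4444 / 9 = -4.938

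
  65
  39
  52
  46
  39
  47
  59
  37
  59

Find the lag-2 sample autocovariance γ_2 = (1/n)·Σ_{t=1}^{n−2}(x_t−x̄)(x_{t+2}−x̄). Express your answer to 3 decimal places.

8.705

Mean x̄ = (65 + 39 + 52 + 46 + 39 + 47 + 59 + 37 + 59)/9 = 49.2222
Σ_{t=1}^{7}(x_t−x̄)(x_{t+2}−x̄) = 78.3457
γ_2 = 78.3457 / 9 = 8.705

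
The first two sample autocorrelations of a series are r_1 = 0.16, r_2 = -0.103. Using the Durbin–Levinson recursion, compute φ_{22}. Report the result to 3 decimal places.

φ_{22} = (r_2 − r_1²) / (1 − r_1²)
r_1² = (0.16)² = 0.0256
Numerator = -0.103 − 0.0256 = -0.1286; denominator = 1 − 0.0256 = 0.9744
φ_{22} = -0.1286 / 0.9744 = -0.132

-0.132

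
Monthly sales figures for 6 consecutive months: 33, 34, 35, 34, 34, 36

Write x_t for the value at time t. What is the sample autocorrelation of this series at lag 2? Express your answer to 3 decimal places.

-0.292

Mean x̄ = (33 + 34 + 35 + 34 + 34 + 36)/6 = 34.3333
Σ(x_t−x̄)(x_{t+2}−x̄) = (-0.8889) + (0.1111) + (-0.2222) + (-0.5556) = -1.5556
Denominator Σ(x_t−x̄)² = 5.3333
r_2 = -1.5556 / 5.3333 = -0.292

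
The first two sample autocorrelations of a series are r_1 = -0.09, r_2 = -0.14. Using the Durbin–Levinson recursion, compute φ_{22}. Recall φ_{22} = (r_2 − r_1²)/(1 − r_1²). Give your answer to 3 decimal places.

φ_{22} = (r_2 − r_1²) / (1 − r_1²)
r_1² = (-0.09)² = 0.0081
Numerator = -0.14 − 0.0081 = -0.1481; denominator = 1 − 0.0081 = 0.9919
φ_{22} = -0.1481 / 0.9919 = -0.149

-0.149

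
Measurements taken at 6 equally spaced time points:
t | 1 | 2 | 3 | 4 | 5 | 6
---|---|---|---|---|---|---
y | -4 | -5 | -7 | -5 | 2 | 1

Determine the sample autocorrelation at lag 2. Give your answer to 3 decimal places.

Mean ȳ = (-4 − 5 − 7 − 5 + 2 + 1)/6 = -3.0000
Deviations from mean: -1.0000, -2.0000, -4.0000, -2.0000, 5.0000, 4.0000
Σ(y_t−ȳ)(y_{t+2}−ȳ) = (4.0000) + (4.0000) + (-20.0000) + (-8.0000) = -20.0000
Denominator Σ(y_t−ȳ)² = 66.0000
r_2 = -20.0000 / 66.0000 = -0.303

-0.303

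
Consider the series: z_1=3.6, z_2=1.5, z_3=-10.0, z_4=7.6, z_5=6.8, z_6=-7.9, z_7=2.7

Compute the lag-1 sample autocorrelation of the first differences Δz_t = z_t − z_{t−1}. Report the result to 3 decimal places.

-0.436

First differences Δz: -2.1, -11.5, 17.6, -0.8, -14.7, 10.6
Mean of differences = -0.1500
Numerator Σ(Δz_t−Δz̄)(Δz_{t+1}−Δz̄) = -337.8225
Denominator Σ(Δz_t−Δz̄)² = 775.3750
r_1(Δz) = -337.8225 / 775.3750 = -0.436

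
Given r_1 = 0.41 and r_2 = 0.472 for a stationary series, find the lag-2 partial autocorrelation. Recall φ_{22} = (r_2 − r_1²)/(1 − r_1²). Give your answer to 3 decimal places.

0.365

φ_{22} = (r_2 − r_1²) / (1 − r_1²)
r_1² = (0.41)² = 0.1681
Numerator = 0.472 − 0.1681 = 0.3039; denominator = 1 − 0.1681 = 0.8319
φ_{22} = 0.3039 / 0.8319 = 0.365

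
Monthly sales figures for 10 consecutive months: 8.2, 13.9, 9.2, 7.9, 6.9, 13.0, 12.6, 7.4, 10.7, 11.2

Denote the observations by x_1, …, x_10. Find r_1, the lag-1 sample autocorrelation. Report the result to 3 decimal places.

Mean x̄ = (8.2 + 13.9 + 9.2 + 7.9 + 6.9 + 13.0 + 12.6 + 7.4 + 10.7 + 11.2)/10 = 10.1000
Numerator Σ_{t=1}^{9}(x_t−x̄)(x_{t+1}−x̄) = -11.3600
Denominator Σ(x_t−x̄)² = 57.4600
r_1 = -11.3600 / 57.4600 = -0.198

-0.198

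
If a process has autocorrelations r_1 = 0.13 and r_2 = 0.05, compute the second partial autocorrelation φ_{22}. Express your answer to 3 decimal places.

0.034

φ_{22} = (r_2 − r_1²) / (1 − r_1²)
r_1² = (0.13)² = 0.0169
Numerator = 0.05 − 0.0169 = 0.0331; denominator = 1 − 0.0169 = 0.9831
φ_{22} = 0.0331 / 0.9831 = 0.034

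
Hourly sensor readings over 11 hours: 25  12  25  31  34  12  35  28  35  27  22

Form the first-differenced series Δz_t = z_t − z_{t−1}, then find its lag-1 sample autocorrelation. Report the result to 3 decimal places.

-0.548

First differences Δz: -13, 13, 6, 3, -22, 23, -7, 7, -8, -5
Mean of differences = -0.3000
Numerator Σ(Δz_t−Δz̄)(Δz_{t+1}−Δz̄) = -866.5900
Denominator Σ(Δz_t−Δz̄)² = 1582.1000
r_1(Δz) = -866.5900 / 1582.1000 = -0.548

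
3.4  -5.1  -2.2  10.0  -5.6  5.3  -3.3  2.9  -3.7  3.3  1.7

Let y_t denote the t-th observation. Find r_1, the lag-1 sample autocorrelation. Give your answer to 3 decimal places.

-0.652

Mean ȳ = (3.4 − 5.1 − 2.2 + 10.0 − 5.6 + 5.3 − 3.3 + 2.9 − 3.7 + 3.3 + 1.7)/11 = 0.6091
Numerator Σ_{t=1}^{10}(y_t−ȳ)(y_{t+1}−ȳ) = -159.5355
Denominator Σ(y_t−ȳ)² = 244.5491
r_1 = -159.5355 / 244.5491 = -0.652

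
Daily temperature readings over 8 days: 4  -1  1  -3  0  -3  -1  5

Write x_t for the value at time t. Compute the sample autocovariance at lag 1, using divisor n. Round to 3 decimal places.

-1.039

Mean x̄ = (4 − 1 + 1 − 3 + 0 − 3 − 1 + 5)/8 = 0.2500
Deviations: 3.7500, -1.2500, 0.7500, -3.2500, -0.2500, -3.2500, -1.2500, 4.7500
Σ_{t=1}^{7}(x_t−x̄)(x_{t+1}−x̄) = -8.3125
γ_1 = -8.3125 / 8 = -1.039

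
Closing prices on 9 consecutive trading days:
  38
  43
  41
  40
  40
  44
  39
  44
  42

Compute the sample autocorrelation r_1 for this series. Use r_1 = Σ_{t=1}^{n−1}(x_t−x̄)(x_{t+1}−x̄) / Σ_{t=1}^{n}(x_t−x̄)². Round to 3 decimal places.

-0.478

Mean x̄ = (38 + 43 + 41 + 40 + 40 + 44 + 39 + 44 + 42)/9 = 41.2222
Numerator Σ_{t=1}^{8}(x_t−x̄)(x_{t+1}−x̄) = -17.9383
Denominator Σ(x_t−x̄)² = 37.5556
r_1 = -17.9383 / 37.5556 = -0.478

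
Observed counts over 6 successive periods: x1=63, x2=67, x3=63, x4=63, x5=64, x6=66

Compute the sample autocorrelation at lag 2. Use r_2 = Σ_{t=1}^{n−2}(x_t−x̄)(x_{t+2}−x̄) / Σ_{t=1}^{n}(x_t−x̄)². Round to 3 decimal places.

-0.232

Mean x̄ = (63 + 67 + 63 + 63 + 64 + 66)/6 = 64.3333
Numerator Σ_{t=1}^{4}(x_t−x̄)(x_{t+2}−x̄) = -3.5556
Denominator Σ(x_t−x̄)² = 15.3333
r_2 = -3.5556 / 15.3333 = -0.232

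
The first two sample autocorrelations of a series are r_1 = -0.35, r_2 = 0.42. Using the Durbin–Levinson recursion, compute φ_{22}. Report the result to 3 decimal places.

0.339

φ_{22} = (r_2 − r_1²) / (1 − r_1²)
r_1² = (-0.35)² = 0.1225
Numerator = 0.42 − 0.1225 = 0.2975; denominator = 1 − 0.1225 = 0.8775
φ_{22} = 0.2975 / 0.8775 = 0.339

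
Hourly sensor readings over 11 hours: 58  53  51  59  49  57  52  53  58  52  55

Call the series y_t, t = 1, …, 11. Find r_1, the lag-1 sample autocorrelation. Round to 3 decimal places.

-0.667

Mean ȳ = (58 + 53 + 51 + 59 + 49 + 57 + 52 + 53 + 58 + 52 + 55)/11 = 54.2727
Numerator Σ_{t=1}^{10}(y_t−ȳ)(y_{t+1}−ȳ) = -73.5289
Denominator Σ(y_t−ȳ)² = 110.1818
r_1 = -73.5289 / 110.1818 = -0.667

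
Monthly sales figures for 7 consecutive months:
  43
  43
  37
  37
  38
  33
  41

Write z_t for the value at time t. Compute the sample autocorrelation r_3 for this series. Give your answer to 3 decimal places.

Mean z̄ = (43 + 43 + 37 + 37 + 38 + 33 + 41)/7 = 38.8571
Deviations from mean: 4.1429, 4.1429, -1.8571, -1.8571, -0.8571, -5.8571, 2.1429
Numerator Σ_{t=1}^{4}(z_t−z̄)(z_{t+3}−z̄) = -4.3469
Denominator Σ(z_t−z̄)² = 80.8571
r_3 = -4.3469 / 80.8571 = -0.054

-0.054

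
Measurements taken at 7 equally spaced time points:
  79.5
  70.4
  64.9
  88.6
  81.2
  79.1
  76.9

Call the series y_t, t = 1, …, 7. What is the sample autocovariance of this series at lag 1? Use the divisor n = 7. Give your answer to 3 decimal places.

Mean ȳ = (79.5 + 70.4 + 64.9 + 88.6 + 81.2 + 79.1 + 76.9)/7 = 77.2286
Σ_{t=1}^{6}(y_t−ȳ)(y_{t+1}−ȳ) = -19.5394
γ_1 = -19.5394 / 7 = -2.791

-2.791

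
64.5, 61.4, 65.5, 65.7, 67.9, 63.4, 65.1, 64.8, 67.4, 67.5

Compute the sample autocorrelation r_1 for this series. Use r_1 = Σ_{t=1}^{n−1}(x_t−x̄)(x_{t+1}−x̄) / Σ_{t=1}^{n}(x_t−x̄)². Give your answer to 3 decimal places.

Mean x̄ = (64.5 + 61.4 + 65.5 + 65.7 + 67.9 + 63.4 + 65.1 + 64.8 + 67.4 + 67.5)/10 = 65.3200
Numerator Σ_{t=1}^{9}(x_t−x̄)(x_{t+1}−x̄) = 2.5936
Denominator Σ(x_t−x̄)² = 35.9560
r_1 = 2.5936 / 35.9560 = 0.072

0.072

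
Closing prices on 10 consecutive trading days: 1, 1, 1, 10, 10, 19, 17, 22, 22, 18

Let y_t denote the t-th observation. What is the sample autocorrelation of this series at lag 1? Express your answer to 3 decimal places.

Mean ȳ = (1 + 1 + 1 + 10 + 10 + 19 + 17 + 22 + 22 + 18)/10 = 12.1000
Numerator Σ_{t=1}^{9}(y_t−ȳ)(y_{t+1}−ȳ) = 498.3900
Denominator Σ(y_t−ȳ)² = 680.9000
r_1 = 498.3900 / 680.9000 = 0.732

0.732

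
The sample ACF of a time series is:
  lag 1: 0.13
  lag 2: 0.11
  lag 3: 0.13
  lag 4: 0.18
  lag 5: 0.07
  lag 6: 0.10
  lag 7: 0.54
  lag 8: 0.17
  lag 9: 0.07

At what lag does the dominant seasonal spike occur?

The largest autocorrelation is r_7 = 0.54; the remaining lags stay at or below 0.18.
The dominant spike at lag 7 indicates a seasonal period of 7.

7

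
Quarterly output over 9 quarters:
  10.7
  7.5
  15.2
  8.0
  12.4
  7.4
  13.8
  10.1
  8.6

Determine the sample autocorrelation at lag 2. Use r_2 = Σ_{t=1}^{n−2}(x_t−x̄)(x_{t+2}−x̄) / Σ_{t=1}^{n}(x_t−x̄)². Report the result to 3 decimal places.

0.410

Mean x̄ = (10.7 + 7.5 + 15.2 + 8.0 + 12.4 + 7.4 + 13.8 + 10.1 + 8.6)/9 = 10.4111
Numerator Σ_{t=1}^{7}(x_t−x̄)(x_{t+2}−x̄) = 26.7264
Denominator Σ(x_t−x̄)² = 65.1889
r_2 = 26.7264 / 65.1889 = 0.410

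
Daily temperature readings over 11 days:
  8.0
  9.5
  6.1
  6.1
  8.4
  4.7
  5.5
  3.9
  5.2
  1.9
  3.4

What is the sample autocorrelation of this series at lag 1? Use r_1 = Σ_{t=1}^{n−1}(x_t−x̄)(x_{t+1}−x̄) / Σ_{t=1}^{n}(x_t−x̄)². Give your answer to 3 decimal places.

0.405

Mean x̄ = (8.0 + 9.5 + 6.1 + 6.1 + 8.4 + 4.7 + 5.5 + 3.9 + 5.2 + 1.9 + 3.4)/11 = 5.7000
Numerator Σ_{t=1}^{10}(x_t−x̄)(x_{t+1}−x̄) = 20.9000
Denominator Σ(x_t−x̄)² = 51.6000
r_1 = 20.9000 / 51.6000 = 0.405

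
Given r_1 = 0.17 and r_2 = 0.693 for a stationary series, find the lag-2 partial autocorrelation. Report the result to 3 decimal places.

φ_{22} = (r_2 − r_1²) / (1 − r_1²)
r_1² = (0.17)² = 0.0289
Numerator = 0.693 − 0.0289 = 0.6641; denominator = 1 − 0.0289 = 0.9711
φ_{22} = 0.6641 / 0.9711 = 0.684

0.684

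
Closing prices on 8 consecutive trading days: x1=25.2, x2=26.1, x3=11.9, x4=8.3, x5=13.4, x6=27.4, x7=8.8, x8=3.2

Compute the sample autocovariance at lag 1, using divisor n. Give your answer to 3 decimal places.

Mean x̄ = (25.2 + 26.1 + 11.9 + 8.3 + 13.4 + 27.4 + 8.8 + 3.2)/8 = 15.5375
Σ_{t=1}^{7}(x_t−x̄)(x_{t+1}−x̄) = 83.2798
γ_1 = 83.2798 / 8 = 10.410

10.410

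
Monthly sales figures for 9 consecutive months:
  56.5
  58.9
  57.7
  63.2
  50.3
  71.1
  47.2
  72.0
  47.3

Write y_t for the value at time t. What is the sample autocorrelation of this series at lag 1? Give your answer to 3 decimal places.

Mean ȳ = (56.5 + 58.9 + 57.7 + 63.2 + 50.3 + 71.1 + 47.2 + 72.0 + 47.3)/9 = 58.2444
Numerator Σ_{t=1}^{8}(y_t−ȳ)(y_{t+1}−ȳ) = -590.1498
Denominator Σ(y_t−ȳ)² = 687.6822
r_1 = -590.1498 / 687.6822 = -0.858

-0.858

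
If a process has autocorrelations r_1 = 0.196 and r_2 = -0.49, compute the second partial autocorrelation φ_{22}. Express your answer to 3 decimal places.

-0.550

φ_{22} = (r_2 − r_1²) / (1 − r_1²)
r_1² = (0.196)² = 0.038416
Numerator = -0.49 − 0.0384 = -0.5284; denominator = 1 − 0.0384 = 0.9616
φ_{22} = -0.5284 / 0.9616 = -0.550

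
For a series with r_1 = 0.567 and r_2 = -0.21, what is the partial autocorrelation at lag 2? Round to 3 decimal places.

φ_{22} = (r_2 − r_1²) / (1 − r_1²)
r_1² = (0.567)² = 0.321489
Numerator = -0.21 − 0.3215 = -0.5315; denominator = 1 − 0.3215 = 0.6785
φ_{22} = -0.5315 / 0.6785 = -0.783

-0.783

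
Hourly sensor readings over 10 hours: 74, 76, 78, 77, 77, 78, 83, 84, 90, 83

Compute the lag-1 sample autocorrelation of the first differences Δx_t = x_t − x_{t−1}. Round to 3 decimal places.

First differences Δx: 2, 2, -1, 0, 1, 5, 1, 6, -7
Mean of differences = 1.0000
Numerator Σ(Δx_t−Δx̄)(Δx_{t+1}−Δx̄) = -39.0000
Denominator Σ(Δx_t−Δx̄)² = 112.0000
r_1(Δx) = -39.0000 / 112.0000 = -0.348

-0.348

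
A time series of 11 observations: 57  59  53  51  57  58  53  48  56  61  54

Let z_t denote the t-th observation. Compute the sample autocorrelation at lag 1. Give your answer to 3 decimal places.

Mean z̄ = (57 + 59 + 53 + 51 + 57 + 58 + 53 + 48 + 56 + 61 + 54)/11 = 55.1818
Numerator Σ_{t=1}^{10}(z_t−z̄)(z_{t+1}−z̄) = 6.7851
Denominator Σ(z_t−z̄)² = 143.6364
r_1 = 6.7851 / 143.6364 = 0.047

0.047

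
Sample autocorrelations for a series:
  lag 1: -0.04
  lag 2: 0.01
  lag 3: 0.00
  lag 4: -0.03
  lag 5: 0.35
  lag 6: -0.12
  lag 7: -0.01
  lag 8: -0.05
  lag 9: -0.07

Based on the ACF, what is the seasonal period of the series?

The largest autocorrelation is r_5 = 0.35; the remaining lags stay at or below 0.01.
The dominant spike at lag 5 indicates a seasonal period of 5.

5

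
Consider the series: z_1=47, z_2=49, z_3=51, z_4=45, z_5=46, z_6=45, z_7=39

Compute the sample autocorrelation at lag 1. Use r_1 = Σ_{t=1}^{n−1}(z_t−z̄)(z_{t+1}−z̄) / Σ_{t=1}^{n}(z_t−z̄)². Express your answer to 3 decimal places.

0.233

Mean z̄ = (47 + 49 + 51 + 45 + 46 + 45 + 39)/7 = 46.0000
Deviations from mean: 1.0000, 3.0000, 5.0000, -1.0000, 0.0000, -1.0000, -7.0000
Σ(z_t−z̄)(z_{t+1}−z̄) = (3.0000) + (15.0000) + (-5.0000) + (0.0000) + (0.0000) + (7.0000) = 20.0000
Denominator Σ(z_t−z̄)² = 86.0000
r_1 = 20.0000 / 86.0000 = 0.233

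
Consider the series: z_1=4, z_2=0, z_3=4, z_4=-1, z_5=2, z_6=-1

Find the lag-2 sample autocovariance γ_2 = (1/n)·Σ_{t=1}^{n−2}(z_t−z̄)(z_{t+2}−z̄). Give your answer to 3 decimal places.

Mean z̄ = (4 + 0 + 4 − 1 + 2 − 1)/6 = 1.3333
Σ_{t=1}^{4}(z_t−z̄)(z_{t+2}−z̄) = 17.4444
γ_2 = 17.4444 / 6 = 2.907

2.907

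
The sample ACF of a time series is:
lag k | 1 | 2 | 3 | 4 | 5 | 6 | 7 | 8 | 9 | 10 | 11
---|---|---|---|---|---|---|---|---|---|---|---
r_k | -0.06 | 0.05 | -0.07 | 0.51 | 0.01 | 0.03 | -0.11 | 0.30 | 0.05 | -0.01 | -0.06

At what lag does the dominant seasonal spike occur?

The largest autocorrelation is r_4 = 0.51, with a weaker echo at lag 8 (0.30); the remaining lags stay at or below 0.05.
The dominant spike at lag 4 indicates a seasonal period of 4.

4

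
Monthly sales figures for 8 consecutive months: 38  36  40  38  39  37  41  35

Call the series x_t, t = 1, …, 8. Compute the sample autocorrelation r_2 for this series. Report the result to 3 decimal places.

0.286

Mean x̄ = (38 + 36 + 40 + 38 + 39 + 37 + 41 + 35)/8 = 38.0000
Deviations from mean: 0.0000, -2.0000, 2.0000, 0.0000, 1.0000, -1.0000, 3.0000, -3.0000
Σ(x_t−x̄)(x_{t+2}−x̄) = (0.0000) + (0.0000) + (2.0000) + (0.0000) + (3.0000) + (3.0000) = 8.0000
Denominator Σ(x_t−x̄)² = 28.0000
r_2 = 8.0000 / 28.0000 = 0.286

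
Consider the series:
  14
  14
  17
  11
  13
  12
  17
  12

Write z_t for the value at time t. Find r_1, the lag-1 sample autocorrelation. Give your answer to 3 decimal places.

Mean z̄ = (14 + 14 + 17 + 11 + 13 + 12 + 17 + 12)/8 = 13.7500
Numerator Σ_{t=1}^{7}(z_t−z̄)(z_{t+1}−z̄) = -16.0625
Denominator Σ(z_t−z̄)² = 35.5000
r_1 = -16.0625 / 35.5000 = -0.452

-0.452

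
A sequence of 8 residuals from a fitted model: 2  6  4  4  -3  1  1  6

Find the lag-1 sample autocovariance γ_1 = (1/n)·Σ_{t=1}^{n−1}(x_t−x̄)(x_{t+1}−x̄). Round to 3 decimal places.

Mean x̄ = (2 + 6 + 4 + 4 − 3 + 1 + 1 + 6)/8 = 2.6250
Σ_{t=1}^{7}(x_t−x̄)(x_{t+1}−x̄) = 2.9844
γ_1 = 2.9844 / 8 = 0.373

0.373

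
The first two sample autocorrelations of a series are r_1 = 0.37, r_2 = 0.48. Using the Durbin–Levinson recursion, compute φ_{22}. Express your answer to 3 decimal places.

φ_{22} = (r_2 − r_1²) / (1 − r_1²)
r_1² = (0.37)² = 0.1369
Numerator = 0.48 − 0.1369 = 0.3431; denominator = 1 − 0.1369 = 0.8631
φ_{22} = 0.3431 / 0.8631 = 0.398

0.398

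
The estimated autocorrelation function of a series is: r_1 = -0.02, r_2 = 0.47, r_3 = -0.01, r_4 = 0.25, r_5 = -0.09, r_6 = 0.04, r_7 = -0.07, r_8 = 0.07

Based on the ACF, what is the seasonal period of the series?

The largest autocorrelation is r_2 = 0.47, with a weaker echo at lag 4 (0.25); the remaining lags stay at or below 0.07.
The dominant spike at lag 2 indicates a seasonal period of 2.

2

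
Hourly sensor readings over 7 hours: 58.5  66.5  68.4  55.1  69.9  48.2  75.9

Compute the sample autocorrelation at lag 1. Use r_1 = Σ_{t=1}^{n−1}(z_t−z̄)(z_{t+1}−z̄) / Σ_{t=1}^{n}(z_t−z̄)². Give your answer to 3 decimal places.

-0.693

Mean z̄ = (58.5 + 66.5 + 68.4 + 55.1 + 69.9 + 48.2 + 75.9)/7 = 63.2143
Deviations from mean: -4.7143, 3.2857, 5.1857, -8.1143, 6.6857, -15.0143, 12.6857
Numerator Σ_{t=1}^{6}(z_t−z̄)(z_{t+1}−z̄) = -385.6273
Denominator Σ(z_t−z̄)² = 556.8086
r_1 = -385.6273 / 556.8086 = -0.693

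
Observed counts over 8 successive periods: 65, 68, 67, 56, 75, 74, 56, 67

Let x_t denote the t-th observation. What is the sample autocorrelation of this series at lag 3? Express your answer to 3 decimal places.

Mean x̄ = (65 + 68 + 67 + 56 + 75 + 74 + 56 + 67)/8 = 66.0000
Deviations from mean: -1.0000, 2.0000, 1.0000, -10.0000, 9.0000, 8.0000, -10.0000, 1.0000
Numerator Σ_{t=1}^{5}(x_t−x̄)(x_{t+3}−x̄) = 145.0000
Denominator Σ(x_t−x̄)² = 352.0000
r_3 = 145.0000 / 352.0000 = 0.412

0.412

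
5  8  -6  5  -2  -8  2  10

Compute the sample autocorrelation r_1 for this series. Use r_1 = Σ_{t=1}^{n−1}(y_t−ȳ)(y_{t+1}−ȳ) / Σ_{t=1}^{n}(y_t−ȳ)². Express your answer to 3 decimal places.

-0.099

Mean ȳ = (5 + 8 − 6 + 5 − 2 − 8 + 2 + 10)/8 = 1.7500
Deviations from mean: 3.2500, 6.2500, -7.7500, 3.2500, -3.7500, -9.7500, 0.2500, 8.2500
Σ(y_t−ȳ)(y_{t+1}−ȳ) = (20.3125) + (-48.4375) + (-25.1875) + (-12.1875) + (36.5625) + (-2.4375) + (2.0625) = -29.3125
Denominator Σ(y_t−ȳ)² = 297.5000
r_1 = -29.3125 / 297.5000 = -0.099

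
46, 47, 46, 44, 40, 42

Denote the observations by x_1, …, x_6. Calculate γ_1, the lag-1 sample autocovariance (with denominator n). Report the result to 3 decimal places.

Mean x̄ = (46 + 47 + 46 + 44 + 40 + 42)/6 = 44.1667
Deviations: 1.8333, 2.8333, 1.8333, -0.1667, -4.1667, -2.1667
Σ_{t=1}^{5}(x_t−x̄)(x_{t+1}−x̄) = 19.8056
γ_1 = 19.8056 / 6 = 3.301

3.301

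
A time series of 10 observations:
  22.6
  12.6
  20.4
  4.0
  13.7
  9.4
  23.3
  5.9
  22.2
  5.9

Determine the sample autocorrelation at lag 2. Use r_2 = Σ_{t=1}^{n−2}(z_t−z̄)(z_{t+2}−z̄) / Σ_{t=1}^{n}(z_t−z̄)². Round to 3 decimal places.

Mean z̄ = (22.6 + 12.6 + 20.4 + 4.0 + 13.7 + 9.4 + 23.3 + 5.9 + 22.2 + 5.9)/10 = 14.0000
Numerator Σ_{t=1}^{8}(z_t−z̄)(z_{t+2}−z̄) = 289.4600
Denominator Σ(z_t−z̄)² = 523.0800
r_2 = 289.4600 / 523.0800 = 0.553

0.553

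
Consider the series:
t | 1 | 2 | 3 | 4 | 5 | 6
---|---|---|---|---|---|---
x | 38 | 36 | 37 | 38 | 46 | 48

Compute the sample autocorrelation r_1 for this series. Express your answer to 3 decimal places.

0.481

Mean x̄ = (38 + 36 + 37 + 38 + 46 + 48)/6 = 40.5000
Deviations from mean: -2.5000, -4.5000, -3.5000, -2.5000, 5.5000, 7.5000
Numerator Σ_{t=1}^{5}(x_t−x̄)(x_{t+1}−x̄) = 63.2500
Denominator Σ(x_t−x̄)² = 131.5000
r_1 = 63.2500 / 131.5000 = 0.481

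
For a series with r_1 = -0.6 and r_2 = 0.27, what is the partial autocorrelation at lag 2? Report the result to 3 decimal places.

φ_{22} = (r_2 − r_1²) / (1 − r_1²)
r_1² = (-0.6)² = 0.36
Numerator = 0.27 − 0.3600 = -0.0900; denominator = 1 − 0.3600 = 0.6400
φ_{22} = -0.0900 / 0.6400 = -0.141

-0.141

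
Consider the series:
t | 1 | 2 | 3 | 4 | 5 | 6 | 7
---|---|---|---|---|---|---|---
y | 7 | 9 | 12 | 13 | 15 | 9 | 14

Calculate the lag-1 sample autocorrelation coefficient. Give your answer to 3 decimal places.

Mean ȳ = (7 + 9 + 12 + 13 + 15 + 9 + 14)/7 = 11.2857
Σ(y_t−ȳ)(y_{t+1}−ȳ) = (9.7959) + (-1.6327) + (1.2245) + (6.3673) + (-8.4898) + (-6.2041) = 1.0612
Denominator Σ(y_t−ȳ)² = 53.4286
r_1 = 1.0612 / 53.4286 = 0.020

0.020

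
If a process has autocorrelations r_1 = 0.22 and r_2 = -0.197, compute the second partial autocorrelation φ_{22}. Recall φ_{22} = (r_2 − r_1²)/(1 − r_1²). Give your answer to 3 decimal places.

-0.258

φ_{22} = (r_2 − r_1²) / (1 − r_1²)
r_1² = (0.22)² = 0.0484
Numerator = -0.197 − 0.0484 = -0.2454; denominator = 1 − 0.0484 = 0.9516
φ_{22} = -0.2454 / 0.9516 = -0.258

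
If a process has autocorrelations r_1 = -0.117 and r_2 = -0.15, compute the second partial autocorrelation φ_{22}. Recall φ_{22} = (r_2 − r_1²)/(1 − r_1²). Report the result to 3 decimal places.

φ_{22} = (r_2 − r_1²) / (1 − r_1²)
r_1² = (-0.117)² = 0.013689
Numerator = -0.15 − 0.0137 = -0.1637; denominator = 1 − 0.0137 = 0.9863
φ_{22} = -0.1637 / 0.9863 = -0.166

-0.166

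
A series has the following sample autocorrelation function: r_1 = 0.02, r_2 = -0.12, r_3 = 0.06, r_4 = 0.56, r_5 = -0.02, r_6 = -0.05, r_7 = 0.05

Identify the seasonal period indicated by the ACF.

4

The largest autocorrelation is r_4 = 0.56; the remaining lags stay at or below 0.06.
The dominant spike at lag 4 indicates a seasonal period of 4.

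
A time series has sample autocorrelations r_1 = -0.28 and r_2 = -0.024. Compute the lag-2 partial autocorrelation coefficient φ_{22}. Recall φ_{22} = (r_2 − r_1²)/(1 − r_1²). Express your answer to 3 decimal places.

-0.111

φ_{22} = (r_2 − r_1²) / (1 − r_1²)
r_1² = (-0.28)² = 0.0784
Numerator = -0.024 − 0.0784 = -0.1024; denominator = 1 − 0.0784 = 0.9216
φ_{22} = -0.1024 / 0.9216 = -0.111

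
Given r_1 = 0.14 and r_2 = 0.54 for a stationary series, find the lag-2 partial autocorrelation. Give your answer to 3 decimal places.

φ_{22} = (r_2 − r_1²) / (1 − r_1²)
r_1² = (0.14)² = 0.0196
Numerator = 0.54 − 0.0196 = 0.5204; denominator = 1 − 0.0196 = 0.9804
φ_{22} = 0.5204 / 0.9804 = 0.531

0.531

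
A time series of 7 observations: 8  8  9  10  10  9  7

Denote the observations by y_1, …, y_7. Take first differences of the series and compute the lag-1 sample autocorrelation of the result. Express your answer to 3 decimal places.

First differences Δy: 0, 1, 1, 0, -1, -2
Mean of differences = -0.1667
Numerator Σ(Δy_t−Δȳ)(Δy_{t+1}−Δȳ) = 3.1389
Denominator Σ(Δy_t−Δȳ)² = 6.8333
r_1(Δy) = 3.1389 / 6.8333 = 0.459

0.459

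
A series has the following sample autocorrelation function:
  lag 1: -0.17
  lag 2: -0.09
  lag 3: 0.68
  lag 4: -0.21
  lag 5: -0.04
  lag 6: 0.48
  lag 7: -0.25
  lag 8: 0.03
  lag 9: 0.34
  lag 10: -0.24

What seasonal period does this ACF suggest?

3

The largest autocorrelation is r_3 = 0.68, with weaker echoes at lags 6 (0.48) and 9 (0.34); the remaining lags stay at or below 0.03.
The dominant spike at lag 3 indicates a seasonal period of 3.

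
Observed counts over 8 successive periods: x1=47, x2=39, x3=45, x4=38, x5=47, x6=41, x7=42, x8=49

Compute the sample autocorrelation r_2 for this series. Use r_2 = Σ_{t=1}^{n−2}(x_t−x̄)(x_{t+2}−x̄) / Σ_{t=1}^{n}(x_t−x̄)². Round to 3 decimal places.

0.259

Mean x̄ = (47 + 39 + 45 + 38 + 47 + 41 + 42 + 49)/8 = 43.5000
Deviations from mean: 3.5000, -4.5000, 1.5000, -5.5000, 3.5000, -2.5000, -1.5000, 5.5000
Σ(x_t−x̄)(x_{t+2}−x̄) = (5.2500) + (24.7500) + (5.2500) + (13.7500) + (-5.2500) + (-13.7500) = 30.0000
Denominator Σ(x_t−x̄)² = 116.0000
r_2 = 30.0000 / 116.0000 = 0.259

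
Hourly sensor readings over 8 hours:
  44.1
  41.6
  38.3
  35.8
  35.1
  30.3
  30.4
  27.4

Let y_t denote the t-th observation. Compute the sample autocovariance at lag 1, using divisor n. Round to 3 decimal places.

17.496

Mean ȳ = (44.1 + 41.6 + 38.3 + 35.8 + 35.1 + 30.3 + 30.4 + 27.4)/8 = 35.3750
Σ_{t=1}^{7}(y_t−ȳ)(y_{t+1}−ȳ) = 139.9669
γ_1 = 139.9669 / 8 = 17.496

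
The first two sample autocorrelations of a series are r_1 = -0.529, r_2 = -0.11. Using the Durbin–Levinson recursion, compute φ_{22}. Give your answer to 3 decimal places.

-0.541

φ_{22} = (r_2 − r_1²) / (1 − r_1²)
r_1² = (-0.529)² = 0.279841
Numerator = -0.11 − 0.2798 = -0.3898; denominator = 1 − 0.2798 = 0.7202
φ_{22} = -0.3898 / 0.7202 = -0.541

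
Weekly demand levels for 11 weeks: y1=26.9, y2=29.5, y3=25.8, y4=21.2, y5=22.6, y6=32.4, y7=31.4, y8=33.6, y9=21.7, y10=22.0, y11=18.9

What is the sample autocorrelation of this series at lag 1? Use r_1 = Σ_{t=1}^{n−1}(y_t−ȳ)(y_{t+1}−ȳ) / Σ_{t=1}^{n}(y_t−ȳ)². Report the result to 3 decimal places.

Mean ȳ = (26.9 + 29.5 + 25.8 + 21.2 + 22.6 + 32.4 + 31.4 + 33.6 + 21.7 + 22.0 + 18.9)/11 = 26.0000
Numerator Σ_{t=1}^{10}(y_t−ȳ)(y_{t+1}−ȳ) = 86.4900
Denominator Σ(y_t−ȳ)² = 260.4800
r_1 = 86.4900 / 260.4800 = 0.332

0.332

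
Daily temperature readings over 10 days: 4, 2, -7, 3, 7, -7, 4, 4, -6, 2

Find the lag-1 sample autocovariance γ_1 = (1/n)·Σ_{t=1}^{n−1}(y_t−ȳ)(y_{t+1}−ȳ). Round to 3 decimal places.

-10.336

Mean ȳ = (4 + 2 − 7 + 3 + 7 − 7 + 4 + 4 − 6 + 2)/10 = 0.6000
Σ_{t=1}^{9}(y_t−ȳ)(y_{t+1}−ȳ) = -103.3600
γ_1 = -103.3600 / 10 = -10.336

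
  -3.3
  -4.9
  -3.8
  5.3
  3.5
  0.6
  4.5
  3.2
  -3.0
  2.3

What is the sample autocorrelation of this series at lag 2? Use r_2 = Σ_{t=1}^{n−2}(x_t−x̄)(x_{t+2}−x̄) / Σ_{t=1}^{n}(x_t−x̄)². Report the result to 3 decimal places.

Mean x̄ = (-3.3 − 4.9 − 3.8 + 5.3 + 3.5 + 0.6 + 4.5 + 3.2 − 3.0 + 2.3)/10 = 0.4400
Numerator Σ_{t=1}^{8}(x_t−x̄)(x_{t+2}−x̄) = -18.2592
Denominator Σ(x_t−x̄)² = 132.8840
r_2 = -18.2592 / 132.8840 = -0.137

-0.137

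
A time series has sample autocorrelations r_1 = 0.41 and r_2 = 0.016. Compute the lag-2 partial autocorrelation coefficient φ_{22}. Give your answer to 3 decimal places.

-0.183

φ_{22} = (r_2 − r_1²) / (1 − r_1²)
r_1² = (0.41)² = 0.1681
Numerator = 0.016 − 0.1681 = -0.1521; denominator = 1 − 0.1681 = 0.8319
φ_{22} = -0.1521 / 0.8319 = -0.183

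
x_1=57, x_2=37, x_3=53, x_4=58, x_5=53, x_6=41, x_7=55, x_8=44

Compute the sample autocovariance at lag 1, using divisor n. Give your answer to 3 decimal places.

Mean x̄ = (57 + 37 + 53 + 58 + 53 + 41 + 55 + 44)/8 = 49.7500
Σ_{t=1}^{7}(x_t−x̄)(x_{t+1}−x̄) = -184.8125
γ_1 = -184.8125 / 8 = -23.102

-23.102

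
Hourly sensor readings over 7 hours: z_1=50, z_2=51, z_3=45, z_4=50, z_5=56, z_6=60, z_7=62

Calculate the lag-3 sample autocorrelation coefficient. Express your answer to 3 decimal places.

Mean z̄ = (50 + 51 + 45 + 50 + 56 + 60 + 62)/7 = 53.4286
Deviations from mean: -3.4286, -2.4286, -8.4286, -3.4286, 2.5714, 6.5714, 8.5714
Σ(z_t−z̄)(z_{t+3}−z̄) = (11.7551) + (-6.2449) + (-55.3878) + (-29.3878) = -79.2653
Denominator Σ(z_t−z̄)² = 223.7143
r_3 = -79.2653 / 223.7143 = -0.354

-0.354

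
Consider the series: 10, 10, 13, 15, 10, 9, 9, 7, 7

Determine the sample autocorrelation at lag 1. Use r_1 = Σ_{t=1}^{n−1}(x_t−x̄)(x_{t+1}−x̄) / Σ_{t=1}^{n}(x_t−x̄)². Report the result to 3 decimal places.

0.519

Mean x̄ = (10 + 10 + 13 + 15 + 10 + 9 + 9 + 7 + 7)/9 = 10.0000
Numerator Σ_{t=1}^{8}(x_t−x̄)(x_{t+1}−x̄) = 28.0000
Denominator Σ(x_t−x̄)² = 54.0000
r_1 = 28.0000 / 54.0000 = 0.519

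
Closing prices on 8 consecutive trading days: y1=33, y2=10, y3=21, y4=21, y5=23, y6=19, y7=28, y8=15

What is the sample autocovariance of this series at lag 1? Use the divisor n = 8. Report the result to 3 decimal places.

Mean ȳ = (33 + 10 + 21 + 21 + 23 + 19 + 28 + 15)/8 = 21.2500
Σ_{t=1}^{7}(y_t−ȳ)(y_{t+1}−ȳ) = -191.0625
γ_1 = -191.0625 / 8 = -23.883

-23.883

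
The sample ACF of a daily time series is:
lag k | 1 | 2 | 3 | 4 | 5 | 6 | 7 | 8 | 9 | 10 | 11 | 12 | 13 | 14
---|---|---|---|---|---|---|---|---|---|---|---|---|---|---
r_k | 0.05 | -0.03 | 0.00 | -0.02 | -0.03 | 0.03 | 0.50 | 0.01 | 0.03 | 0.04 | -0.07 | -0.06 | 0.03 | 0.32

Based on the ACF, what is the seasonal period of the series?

The largest autocorrelation is r_7 = 0.50, with a weaker echo at lag 14 (0.32); the remaining lags stay at or below 0.05.
The dominant spike at lag 7 indicates a seasonal period of 7.

7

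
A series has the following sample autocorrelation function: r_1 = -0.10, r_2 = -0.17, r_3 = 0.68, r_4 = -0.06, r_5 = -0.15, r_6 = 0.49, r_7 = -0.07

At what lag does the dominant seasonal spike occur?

3

The largest autocorrelation is r_3 = 0.68, with a weaker echo at lag 6 (0.49); the remaining lags stay at or below -0.06.
The dominant spike at lag 3 indicates a seasonal period of 3.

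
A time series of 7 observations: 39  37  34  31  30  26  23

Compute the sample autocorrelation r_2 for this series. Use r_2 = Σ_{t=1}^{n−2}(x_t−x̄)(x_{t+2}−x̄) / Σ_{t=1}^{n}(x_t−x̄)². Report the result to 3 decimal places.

Mean x̄ = (39 + 37 + 34 + 31 + 30 + 26 + 23)/7 = 31.4286
Deviations from mean: 7.5714, 5.5714, 2.5714, -0.4286, -1.4286, -5.4286, -8.4286
Σ(x_t−x̄)(x_{t+2}−x̄) = (19.4694) + (-2.3878) + (-3.6735) + (2.3265) + (12.0408) = 27.7755
Denominator Σ(x_t−x̄)² = 197.7143
r_2 = 27.7755 / 197.7143 = 0.140

0.140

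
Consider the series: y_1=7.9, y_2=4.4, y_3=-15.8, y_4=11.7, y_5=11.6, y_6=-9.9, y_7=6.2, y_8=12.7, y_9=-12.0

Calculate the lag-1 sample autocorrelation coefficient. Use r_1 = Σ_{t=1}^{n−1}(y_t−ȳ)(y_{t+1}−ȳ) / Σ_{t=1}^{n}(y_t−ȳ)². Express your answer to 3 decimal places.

Mean ȳ = (7.9 + 4.4 − 15.8 + 11.7 + 11.6 − 9.9 + 6.2 + 12.7 − 12.0)/9 = 1.8667
Numerator Σ_{t=1}^{8}(y_t−ȳ)(y_{t+1}−ȳ) = -376.2778
Denominator Σ(y_t−ȳ)² = 1013.2400
r_1 = -376.2778 / 1013.2400 = -0.371

-0.371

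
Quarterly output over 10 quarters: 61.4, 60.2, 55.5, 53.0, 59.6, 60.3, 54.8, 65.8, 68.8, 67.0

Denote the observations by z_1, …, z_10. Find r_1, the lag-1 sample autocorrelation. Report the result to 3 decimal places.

Mean z̄ = (61.4 + 60.2 + 55.5 + 53.0 + 59.6 + 60.3 + 54.8 + 65.8 + 68.8 + 67.0)/10 = 60.6400
Numerator Σ_{t=1}^{9}(z_t−z̄)(z_{t+1}−z̄) = 115.3504
Denominator Σ(z_t−z̄)² = 254.5240
r_1 = 115.3504 / 254.5240 = 0.453

0.453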